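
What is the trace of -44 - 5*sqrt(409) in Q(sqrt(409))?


Tr(a + b*sqrt(d)) = (a + b*sqrt(d)) + (a - b*sqrt(d)) = 2a
= 2 * (-44)
= -88

-88


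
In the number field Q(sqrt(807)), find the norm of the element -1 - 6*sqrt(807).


N(a + b*sqrt(d)) = a^2 - d*b^2
= (-1)^2 - (807)*(-6)^2
= 1 - 29052
= -29051

-29051


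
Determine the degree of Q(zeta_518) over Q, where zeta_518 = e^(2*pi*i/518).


The degree equals Euler's totient phi(518).
518 = 2 * 7 * 37
phi(518) = 216

216


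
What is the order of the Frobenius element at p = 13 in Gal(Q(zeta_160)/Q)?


The Frobenius at p in Gal(Q(zeta_n)/Q) = (Z/nZ)* is the class of p, so its order is ord_160(13), the smallest k >= 1 with 13^k = 1 mod 160.
n = 160 = 2^5 * 5, phi(160) = 64; the order divides phi(n).
Divisors of 64: 1, 2, 4, 8, 16, 32, 64
Repeated squaring mod 160: 13^1 = 13, 13^2 = 9, 13^4 = 81, 13^8 = 1, 13^16 = 1, 13^32 = 1, 13^64 = 1
Test divisors in increasing order:
  k=1: 13^1 = 13 mod 160
  k=2: 13^2 = 9 mod 160
  k=4: 13^4 = 81 mod 160
  k=8: 13^8 = 1 mod 160  <- first divisor giving 1
Order = 8

8


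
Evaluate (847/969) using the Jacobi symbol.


Compute (847/969) via quadratic reciprocity:
  reciprocity: (847/969) -> +(969/847)
  reduce: (122/847)
  pull out 2: (2/847) = +1  (since 847 mod 8 = 7)
  reciprocity: (61/847) -> +(847/61)
  reduce: (54/61)
  pull out 2: (2/61) = -1  (since 61 mod 8 = 5)
  reciprocity: (27/61) -> +(61/27)
  reduce: (7/27)
  reciprocity: (7/27) -> -(27/7)
  reduce: (6/7)
  pull out 2: (2/7) = +1  (since 7 mod 8 = 7)
  reciprocity: (3/7) -> -(7/3)
  reduce: (1/3)
  (1/3) = 1
Product of signs = -1

-1


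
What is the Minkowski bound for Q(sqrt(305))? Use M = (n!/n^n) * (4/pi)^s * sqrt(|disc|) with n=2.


d = 305, d mod 4 = 1, so disc(K) = d = 305; |disc(K)| = 305
Real quadratic field, so n = 2, s = r2 = 0, r1 = 2
M = (n!/n^n) * (4/pi)^s * sqrt(|disc(K)|) = (2!/2^2) * (4/pi)^0 * sqrt(305)
= 0.5 * 1.000000 * 17.464249
= 8.7321

8.7321


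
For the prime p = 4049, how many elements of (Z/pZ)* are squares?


For prime p, the number of non-zero quadratic residues is (p-1)/2.
= (4049-1)/2
= 2024

2024


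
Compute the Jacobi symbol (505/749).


Compute (505/749) via quadratic reciprocity:
  reciprocity: (505/749) -> +(749/505)
  reduce: (244/505)
  pull out 2: (2/505) = +1  (since 505 mod 8 = 1)
  pull out 2: (2/505) = +1  (since 505 mod 8 = 1)
  reciprocity: (61/505) -> +(505/61)
  reduce: (17/61)
  reciprocity: (17/61) -> +(61/17)
  reduce: (10/17)
  pull out 2: (2/17) = +1  (since 17 mod 8 = 1)
  reciprocity: (5/17) -> +(17/5)
  reduce: (2/5)
  pull out 2: (2/5) = -1  (since 5 mod 8 = 5)
  (1/5) = 1
Product of signs = -1

-1


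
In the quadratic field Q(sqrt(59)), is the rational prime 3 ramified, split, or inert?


K = Q(sqrt(59)). Since d mod 4 = 3, disc(K) = 236.
Check p | disc: 236 mod 3 = 2.
p does not divide disc. Compute Legendre symbol (d/p):
2^((3-1)/2) mod 3 = -1
(d/p) = -1, so p is inert: (p) stays prime with e=1, f=2, g=1.
Therefore p is inert.

inert


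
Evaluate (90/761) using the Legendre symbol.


p = 761 is prime, so compute (90/761) with the reciprocity algorithm (Jacobi-symbol steps: pull out 2s via (2/n), flip via reciprocity, reduce):
  pull out 2: (2/761) = +1  (since 761 mod 8 = 1)
  reciprocity: (45/761) -> +(761/45)
  reduce: (41/45)
  reciprocity: (41/45) -> +(45/41)
  reduce: (4/41)
  pull out 2: (2/41) = +1  (since 41 mod 8 = 1)
  pull out 2: (2/41) = +1  (since 41 mod 8 = 1)
  (1/41) = 1
Product of signs = 1
(90/761) = 1

1


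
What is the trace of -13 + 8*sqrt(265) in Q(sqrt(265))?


Tr(a + b*sqrt(d)) = (a + b*sqrt(d)) + (a - b*sqrt(d)) = 2a
= 2 * (-13)
= -26

-26


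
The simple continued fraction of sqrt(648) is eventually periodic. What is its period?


Run the CF algorithm for sqrt(648).
a_0 = floor(sqrt(648)) = 25; set m_0=0, q_0=1.
Recurrence: m' = q*a - m,  q' = (d - m'^2)/q,  a' = floor((a_0 + m')/q').
  step 1: m=25, q=23, a=2
  step 2: m=21, q=9, a=5
  step 3: m=24, q=8, a=6
  step 4: m=24, q=9, a=5
  step 5: m=21, q=23, a=2
  step 6: m=25, q=1, a=50
a_6 = 2*a_0 = 50, so the period closes here.
sqrt(648) = [25; 2, 5, 6, 5, 2, 50]
Period length = 6

6


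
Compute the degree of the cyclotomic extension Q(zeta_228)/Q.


The degree equals Euler's totient phi(228).
228 = 2^2 * 3 * 19
phi(228) = 72

72


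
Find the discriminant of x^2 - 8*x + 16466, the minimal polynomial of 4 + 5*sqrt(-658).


The element 4 + 5*sqrt(-658) has minimal polynomial:
x^2 - 8*x + 16466
Discriminant = (-8)^2 - 4*(16466)
= 64 - 65864
= -65800

-65800


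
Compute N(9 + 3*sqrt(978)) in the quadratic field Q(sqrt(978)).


N(a + b*sqrt(d)) = a^2 - d*b^2
= (9)^2 - (978)*(3)^2
= 81 - 8802
= -8721

-8721


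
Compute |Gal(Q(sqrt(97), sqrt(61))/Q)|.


The 2 square roots of distinct primes are multiplicatively independent over Q,
so [K:Q] = 2^2 and Gal(K/Q) is isomorphic to (Z/2Z)^2.
|Gal| = 2^2 = 4

4


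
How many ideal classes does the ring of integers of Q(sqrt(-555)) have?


K = Q(sqrt(-555)). d mod 4 = 1, so D = disc(K) = d = -555
h(K) equals the number of primitive reduced positive-definite forms (a, b, c) = a*x^2 + b*x*y + c*y^2 with b^2 - 4ac = D,
where reduced means |b| <= a <= c, with b >= 0 whenever |b| = a or a = c, and primitive means gcd(a, b, c) = 1.
Reduced forces 3a^2 <= |D| = 555, so 1 <= a <= 13; b must have the parity of D, and c = (b^2 - D)/(4a) must be an integer >= a.
Enumerate a = 1..13, b in [-a, a]:
  a=1: (1, 1, 139)  [1]
  a=2: none
  a=3: (3, 3, 47)  [1]
  a=4: none
  a=5: (5, 5, 29)  [1]
  a=6..12: none
  a=13: (13, 11, 13)  [1]
Total reduced forms: 1 + 1 + 1 + 1 = 4
h = 4

4


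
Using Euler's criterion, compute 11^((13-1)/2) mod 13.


p = 13 is prime and the exponent is (p-1)/2 = 6, so by Euler's criterion 11^6 = (11/13) = +1 or -1 mod 13.
Compute by square-and-multiply:
  6 = 4 + 2 (binary 110)
  Repeated squaring mod 13: 11^1 = 11, 11^2 = 4, 11^4 = 3
  11^6 = 11^4 * 11^2 = 3 * 4 mod 13
    3 * 4 = 12 = 12 mod 13
  11^6 = 12 mod 13
Result 12 = p - 1 = -1 mod 13: 11 is a quadratic non-residue mod 13. As a residue in [0, p-1] the value is 12.
11^6 mod 13 = 12

12


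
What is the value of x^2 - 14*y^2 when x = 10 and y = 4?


x^2 - d*y^2
= 10^2 - 14*4^2
= 100 - 224
= -124

-124


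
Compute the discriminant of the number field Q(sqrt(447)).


For K = Q(sqrt(d)) with d squarefree: disc(K) = d if d = 1 mod 4, and disc(K) = 4d if d = 2 or 3 mod 4.
Here d = 447, and d mod 4 = 3.
d = 3 mod 4, not 1 (O_K = Z[sqrt(d)]), so disc(K) = 4d = 4 * (447) = 1788

1788


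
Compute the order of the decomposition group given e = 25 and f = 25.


|D_P| = e * f
= 25 * 25
= 625

625


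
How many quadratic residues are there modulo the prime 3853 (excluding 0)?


For prime p, the number of non-zero quadratic residues is (p-1)/2.
= (3853-1)/2
= 1926

1926


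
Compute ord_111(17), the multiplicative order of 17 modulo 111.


We want ord_111(17), the smallest k >= 1 with 17^k = 1 mod 111.
n = 111 = 3 * 37, phi(111) = 72; the order divides phi(n).
Divisors of 72: 1, 2, 3, 4, 6, 8, 9, 12, 18, 24, 36, 72
Repeated squaring mod 111: 17^1 = 17, 17^2 = 67, 17^4 = 49, 17^8 = 70, 17^16 = 16, 17^32 = 34, 17^64 = 46
Test divisors in increasing order:
  k=1: 17^1 = 17 mod 111
  k=2: 17^2 = 67 mod 111
  k=3: 17^3 = 67 * 17 = 29 mod 111
  k=4: 17^4 = 49 mod 111
  k=6: 17^6 = 49 * 67 = 64 mod 111
  k=8: 17^8 = 70 mod 111
  k=9: 17^9 = 70 * 17 = 80 mod 111
  k=12: 17^12 = 70 * 49 = 100 mod 111
  k=18: 17^18 = 16 * 67 = 73 mod 111
  k=24: 17^24 = 16 * 70 = 10 mod 111
  k=36: 17^36 = 34 * 49 = 1 mod 111  <- first divisor giving 1
Order = 36

36


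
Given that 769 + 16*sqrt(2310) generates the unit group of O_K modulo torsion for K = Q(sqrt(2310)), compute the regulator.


epsilon = 769 + 16*sqrt(2310)
= 1537.9993
R = ln(1537.9993)
= 7.3382

7.3382


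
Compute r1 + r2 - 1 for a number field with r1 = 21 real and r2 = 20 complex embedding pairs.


By Dirichlet's unit theorem:
rank = r1 + r2 - 1
= 21 + 20 - 1
= 40

40


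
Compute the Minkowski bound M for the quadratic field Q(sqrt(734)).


d = 734, d mod 4 = 2, so disc(K) = 4d = 2936; |disc(K)| = 2936
Real quadratic field, so n = 2, s = r2 = 0, r1 = 2
M = (n!/n^n) * (4/pi)^s * sqrt(|disc(K)|) = (2!/2^2) * (4/pi)^0 * sqrt(2936)
= 0.5 * 1.000000 * 54.184869
= 27.0924

27.0924


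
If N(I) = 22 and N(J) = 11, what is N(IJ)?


N(IJ) = N(I) * N(J)
= 22 * 11
= 242

242


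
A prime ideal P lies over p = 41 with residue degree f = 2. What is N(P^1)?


N(P^a) = p^(a*f)
= 41^(1*2)
= 41^2
= 1681

1681


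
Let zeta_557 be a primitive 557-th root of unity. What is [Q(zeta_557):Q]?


The degree equals Euler's totient phi(557).
557 = 557
phi(557) = 556

556


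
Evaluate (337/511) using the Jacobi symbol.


Compute (337/511) via quadratic reciprocity:
  reciprocity: (337/511) -> +(511/337)
  reduce: (174/337)
  pull out 2: (2/337) = +1  (since 337 mod 8 = 1)
  reciprocity: (87/337) -> +(337/87)
  reduce: (76/87)
  pull out 2: (2/87) = +1  (since 87 mod 8 = 7)
  pull out 2: (2/87) = +1  (since 87 mod 8 = 7)
  reciprocity: (19/87) -> -(87/19)
  reduce: (11/19)
  reciprocity: (11/19) -> -(19/11)
  reduce: (8/11)
  pull out 2: (2/11) = -1  (since 11 mod 8 = 3)
  pull out 2: (2/11) = -1  (since 11 mod 8 = 3)
  pull out 2: (2/11) = -1  (since 11 mod 8 = 3)
  (1/11) = 1
Product of signs = -1

-1


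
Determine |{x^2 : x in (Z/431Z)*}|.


For prime p, the number of non-zero quadratic residues is (p-1)/2.
= (431-1)/2
= 215

215


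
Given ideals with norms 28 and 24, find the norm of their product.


N(IJ) = N(I) * N(J)
= 28 * 24
= 672

672


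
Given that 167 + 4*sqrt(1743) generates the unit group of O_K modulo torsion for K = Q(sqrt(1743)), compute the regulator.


epsilon = 167 + 4*sqrt(1743)
= 333.9970
R = ln(333.9970)
= 5.8111

5.8111


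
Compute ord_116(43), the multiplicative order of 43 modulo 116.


We want ord_116(43), the smallest k >= 1 with 43^k = 1 mod 116.
n = 116 = 2^2 * 29, phi(116) = 56; the order divides phi(n).
Divisors of 56: 1, 2, 4, 7, 8, 14, 28, 56
Repeated squaring mod 116: 43^1 = 43, 43^2 = 109, 43^4 = 49, 43^8 = 81, 43^16 = 65, 43^32 = 49
Test divisors in increasing order:
  k=1: 43^1 = 43 mod 116
  k=2: 43^2 = 109 mod 116
  k=4: 43^4 = 49 mod 116
  k=7: 43^7 = 49 * 109 * 43 = 99 mod 116
  k=8: 43^8 = 81 mod 116
  k=14: 43^14 = 81 * 49 * 109 = 57 mod 116
  k=28: 43^28 = 65 * 81 * 49 = 1 mod 116  <- first divisor giving 1
Order = 28

28


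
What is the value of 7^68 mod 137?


p = 137 is prime and the exponent is (p-1)/2 = 68, so by Euler's criterion 7^68 = (7/137) = +1 or -1 mod 137.
Compute by square-and-multiply:
  68 = 64 + 4 (binary 1000100)
  Repeated squaring mod 137: 7^1 = 7, 7^2 = 49, 7^4 = 72, 7^8 = 115, 7^16 = 73, 7^32 = 123, 7^64 = 59
  7^68 = 7^64 * 7^4 = 59 * 72 mod 137
    59 * 72 = 4248 = 1 mod 137
  7^68 = 1 mod 137
Result 1: 7 is a quadratic residue mod 137.
7^68 mod 137 = 1

1


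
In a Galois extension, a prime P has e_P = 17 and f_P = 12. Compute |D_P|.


|D_P| = e * f
= 17 * 12
= 204

204


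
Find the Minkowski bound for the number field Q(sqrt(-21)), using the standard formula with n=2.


d = -21, d mod 4 = 3, so disc(K) = 4d = -84; |disc(K)| = 84
Imaginary quadratic field, so n = 2, s = r2 = 1, r1 = 0
M = (n!/n^n) * (4/pi)^s * sqrt(|disc(K)|) = (2!/2^2) * (4/pi)^1 * sqrt(84)
= 0.5 * 1.273240 * 9.165151
= 5.8347

5.8347


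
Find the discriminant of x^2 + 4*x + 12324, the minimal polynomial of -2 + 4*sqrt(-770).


The element -2 + 4*sqrt(-770) has minimal polynomial:
x^2 + 4*x + 12324
Discriminant = (4)^2 - 4*(12324)
= 16 - 49296
= -49280

-49280


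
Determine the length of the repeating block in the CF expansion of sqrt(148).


Run the CF algorithm for sqrt(148).
a_0 = floor(sqrt(148)) = 12; set m_0=0, q_0=1.
Recurrence: m' = q*a - m,  q' = (d - m'^2)/q,  a' = floor((a_0 + m')/q').
  step 1: m=12, q=4, a=6
  step 2: m=12, q=1, a=24
a_2 = 2*a_0 = 24, so the period closes here.
sqrt(148) = [12; 6, 24]
Period length = 2

2


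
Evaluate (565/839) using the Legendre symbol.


p = 839 is prime, so compute (565/839) with the reciprocity algorithm (Jacobi-symbol steps: pull out 2s via (2/n), flip via reciprocity, reduce):
  reciprocity: (565/839) -> +(839/565)
  reduce: (274/565)
  pull out 2: (2/565) = -1  (since 565 mod 8 = 5)
  reciprocity: (137/565) -> +(565/137)
  reduce: (17/137)
  reciprocity: (17/137) -> +(137/17)
  reduce: (1/17)
  (1/17) = 1
Product of signs = -1
(565/839) = -1

-1


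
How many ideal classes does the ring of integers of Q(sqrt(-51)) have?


K = Q(sqrt(-51)). d mod 4 = 1, so D = disc(K) = d = -51
h(K) equals the number of primitive reduced positive-definite forms (a, b, c) = a*x^2 + b*x*y + c*y^2 with b^2 - 4ac = D,
where reduced means |b| <= a <= c, with b >= 0 whenever |b| = a or a = c, and primitive means gcd(a, b, c) = 1.
Reduced forces 3a^2 <= |D| = 51, so 1 <= a <= 4; b must have the parity of D, and c = (b^2 - D)/(4a) must be an integer >= a.
Enumerate a = 1..4, b in [-a, a]:
  a=1: (1, 1, 13)  [1]
  a=2: none
  a=3: (3, 3, 5)  [1]
  a=4: none
Total reduced forms: 1 + 1 = 2
h = 2

2


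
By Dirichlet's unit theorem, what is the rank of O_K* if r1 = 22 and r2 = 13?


By Dirichlet's unit theorem:
rank = r1 + r2 - 1
= 22 + 13 - 1
= 34

34


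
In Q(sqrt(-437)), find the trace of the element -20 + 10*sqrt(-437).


Tr(a + b*sqrt(d)) = (a + b*sqrt(d)) + (a - b*sqrt(d)) = 2a
= 2 * (-20)
= -40

-40


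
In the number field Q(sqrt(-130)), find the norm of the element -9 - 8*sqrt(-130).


N(a + b*sqrt(d)) = a^2 - d*b^2
= (-9)^2 - (-130)*(-8)^2
= 81 + 8320
= 8401

8401


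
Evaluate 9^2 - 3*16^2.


x^2 - d*y^2
= 9^2 - 3*16^2
= 81 - 768
= -687

-687


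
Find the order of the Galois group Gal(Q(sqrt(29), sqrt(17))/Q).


The 2 square roots of distinct primes are multiplicatively independent over Q,
so [K:Q] = 2^2 and Gal(K/Q) is isomorphic to (Z/2Z)^2.
|Gal| = 2^2 = 4

4


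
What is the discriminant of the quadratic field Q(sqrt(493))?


For K = Q(sqrt(d)) with d squarefree: disc(K) = d if d = 1 mod 4, and disc(K) = 4d if d = 2 or 3 mod 4.
Here d = 493, and d mod 4 = 1.
d = 1 mod 4 (O_K = Z[(1+sqrt(d))/2]), so disc(K) = d = 493

493


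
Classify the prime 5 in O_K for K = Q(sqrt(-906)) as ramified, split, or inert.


K = Q(sqrt(-906)). Since d mod 4 = 2, disc(K) = -3624.
Check p | disc: -3624 mod 5 = 1.
p does not divide disc. Compute Legendre symbol (d/p):
4^((5-1)/2) mod 5 = 1
(d/p) = 1, so p splits: (p) = P*P' with e=1, f=1, g=2.
Therefore p is split.

split


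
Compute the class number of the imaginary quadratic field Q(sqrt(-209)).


K = Q(sqrt(-209)). d mod 4 = 3, so D = disc(K) = 4d = -836
h(K) equals the number of primitive reduced positive-definite forms (a, b, c) = a*x^2 + b*x*y + c*y^2 with b^2 - 4ac = D,
where reduced means |b| <= a <= c, with b >= 0 whenever |b| = a or a = c, and primitive means gcd(a, b, c) = 1.
Reduced forces 3a^2 <= |D| = 836, so 1 <= a <= 16; b must have the parity of D, and c = (b^2 - D)/(4a) must be an integer >= a.
Enumerate a = 1..16, b in [-a, a]:
  a=1: (1, 0, 209)  [1]
  a=2: (2, 2, 105)  [1]
  a=3: (3, -2, 70), (3, 2, 70)  [2]
  a=4: none
  a=5: (5, -2, 42), (5, 2, 42)  [2]
  a=6: (6, -2, 35), (6, 2, 35)  [2]
  a=7: (7, -2, 30), (7, 2, 30)  [2]
  a=8: none
  a=9: (9, -8, 25), (9, 8, 25)  [2]
  a=10: (10, -2, 21), (10, 2, 21)  [2]
  a=11: (11, 0, 19)  [1]
  a=12: none
  a=13: (13, -10, 18), (13, 10, 18)  [2]
  a=14: (14, -2, 15), (14, 2, 15)  [2]
  a=15: (15, 8, 15)  [1]
  a=16: none
Total reduced forms: 1 + 1 + 2 + 2 + 2 + 2 + 2 + 2 + 1 + 2 + 2 + 1 = 20
h = 20

20


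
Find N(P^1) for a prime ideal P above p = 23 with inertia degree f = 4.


N(P^a) = p^(a*f)
= 23^(1*4)
= 23^4
= 279841

279841


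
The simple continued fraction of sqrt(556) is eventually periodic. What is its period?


Run the CF algorithm for sqrt(556).
a_0 = floor(sqrt(556)) = 23; set m_0=0, q_0=1.
Recurrence: m' = q*a - m,  q' = (d - m'^2)/q,  a' = floor((a_0 + m')/q').
  step 1: m=23, q=27, a=1
  step 2: m=4, q=20, a=1
  step 3: m=16, q=15, a=2
  step 4: m=14, q=24, a=1
  step 5: m=10, q=19, a=1
  step 6: m=9, q=25, a=1
  step 7: m=16, q=12, a=3
  step 8: m=20, q=13, a=3
  step 9: m=19, q=15, a=2
  step 10: m=11, q=29, a=1
  step 11: m=18, q=8, a=5
  step 12: m=22, q=9, a=5
  step 13: m=23, q=3, a=15
  step 14: m=22, q=24, a=1
  step 15: m=2, q=23, a=1
  step 16: m=21, q=5, a=8
  step 17: m=19, q=39, a=1
  step 18: m=20, q=4, a=10
  step 19: m=20, q=39, a=1
  step 20: m=19, q=5, a=8
  step 21: m=21, q=23, a=1
  step 22: m=2, q=24, a=1
  step 23: m=22, q=3, a=15
  step 24: m=23, q=9, a=5
  step 25: m=22, q=8, a=5
  step 26: m=18, q=29, a=1
  step 27: m=11, q=15, a=2
  step 28: m=19, q=13, a=3
  step 29: m=20, q=12, a=3
  step 30: m=16, q=25, a=1
  step 31: m=9, q=19, a=1
  step 32: m=10, q=24, a=1
  step 33: m=14, q=15, a=2
  step 34: m=16, q=20, a=1
  step 35: m=4, q=27, a=1
  step 36: m=23, q=1, a=46
a_36 = 2*a_0 = 46, so the period closes here.
sqrt(556) = [23; 1, 1, 2, 1, 1, 1, 3, 3, 2, 1, 5, 5, 15, 1, 1, 8, 1, 10, 1, 8, 1, 1, 15, 5, 5, 1, 2, 3, 3, 1, 1, 1, 2, 1, 1, 46]
Period length = 36

36


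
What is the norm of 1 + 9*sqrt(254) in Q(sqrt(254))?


N(a + b*sqrt(d)) = a^2 - d*b^2
= (1)^2 - (254)*(9)^2
= 1 - 20574
= -20573

-20573


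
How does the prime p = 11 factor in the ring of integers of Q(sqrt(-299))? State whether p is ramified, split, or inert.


K = Q(sqrt(-299)). Since d mod 4 = 1, disc(K) = -299.
Check p | disc: -299 mod 11 = 9.
p does not divide disc. Compute Legendre symbol (d/p):
9^((11-1)/2) mod 11 = 1
(d/p) = 1, so p splits: (p) = P*P' with e=1, f=1, g=2.
Therefore p is split.

split


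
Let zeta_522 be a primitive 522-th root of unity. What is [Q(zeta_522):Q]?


The degree equals Euler's totient phi(522).
522 = 2 * 3^2 * 29
phi(522) = 168

168


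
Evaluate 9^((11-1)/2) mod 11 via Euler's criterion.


p = 11 is prime and the exponent is (p-1)/2 = 5, so by Euler's criterion 9^5 = (9/11) = +1 or -1 mod 11.
Compute by square-and-multiply:
  5 = 4 + 1 (binary 101)
  Repeated squaring mod 11: 9^1 = 9, 9^2 = 4, 9^4 = 5
  9^5 = 9^4 * 9^1 = 5 * 9 mod 11
    5 * 9 = 45 = 1 mod 11
  9^5 = 1 mod 11
Result 1: 9 is a quadratic residue mod 11.
9^5 mod 11 = 1

1


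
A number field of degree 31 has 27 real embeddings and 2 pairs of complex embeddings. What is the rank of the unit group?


By Dirichlet's unit theorem:
rank = r1 + r2 - 1
= 27 + 2 - 1
= 28

28


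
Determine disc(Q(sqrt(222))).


For K = Q(sqrt(d)) with d squarefree: disc(K) = d if d = 1 mod 4, and disc(K) = 4d if d = 2 or 3 mod 4.
Here d = 222, and d mod 4 = 2.
d = 2 mod 4, not 1 (O_K = Z[sqrt(d)]), so disc(K) = 4d = 4 * (222) = 888

888


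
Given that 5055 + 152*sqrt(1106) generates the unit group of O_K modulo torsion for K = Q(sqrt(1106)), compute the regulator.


epsilon = 5055 + 152*sqrt(1106)
= 10109.9999
R = ln(10109.9999)
= 9.2213

9.2213


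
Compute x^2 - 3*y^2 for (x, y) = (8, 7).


x^2 - d*y^2
= 8^2 - 3*7^2
= 64 - 147
= -83

-83


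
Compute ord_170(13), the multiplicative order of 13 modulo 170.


We want ord_170(13), the smallest k >= 1 with 13^k = 1 mod 170.
n = 170 = 2 * 5 * 17, phi(170) = 64; the order divides phi(n).
Divisors of 64: 1, 2, 4, 8, 16, 32, 64
Repeated squaring mod 170: 13^1 = 13, 13^2 = 169, 13^4 = 1, 13^8 = 1, 13^16 = 1, 13^32 = 1, 13^64 = 1
Test divisors in increasing order:
  k=1: 13^1 = 13 mod 170
  k=2: 13^2 = 169 mod 170
  k=4: 13^4 = 1 mod 170  <- first divisor giving 1
Order = 4

4


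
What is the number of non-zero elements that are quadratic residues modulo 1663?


For prime p, the number of non-zero quadratic residues is (p-1)/2.
= (1663-1)/2
= 831

831


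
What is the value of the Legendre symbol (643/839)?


p = 839 is prime, so compute (643/839) with the reciprocity algorithm (Jacobi-symbol steps: pull out 2s via (2/n), flip via reciprocity, reduce):
  reciprocity: (643/839) -> -(839/643)
  reduce: (196/643)
  pull out 2: (2/643) = -1  (since 643 mod 8 = 3)
  pull out 2: (2/643) = -1  (since 643 mod 8 = 3)
  reciprocity: (49/643) -> +(643/49)
  reduce: (6/49)
  pull out 2: (2/49) = +1  (since 49 mod 8 = 1)
  reciprocity: (3/49) -> +(49/3)
  reduce: (1/3)
  (1/3) = 1
Product of signs = -1
(643/839) = -1

-1


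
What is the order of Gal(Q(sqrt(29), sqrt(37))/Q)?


The 2 square roots of distinct primes are multiplicatively independent over Q,
so [K:Q] = 2^2 and Gal(K/Q) is isomorphic to (Z/2Z)^2.
|Gal| = 2^2 = 4

4


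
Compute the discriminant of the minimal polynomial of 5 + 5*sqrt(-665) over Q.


The element 5 + 5*sqrt(-665) has minimal polynomial:
x^2 - 10*x + 16650
Discriminant = (-10)^2 - 4*(16650)
= 100 - 66600
= -66500

-66500


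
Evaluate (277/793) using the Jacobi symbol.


Compute (277/793) via quadratic reciprocity:
  reciprocity: (277/793) -> +(793/277)
  reduce: (239/277)
  reciprocity: (239/277) -> +(277/239)
  reduce: (38/239)
  pull out 2: (2/239) = +1  (since 239 mod 8 = 7)
  reciprocity: (19/239) -> -(239/19)
  reduce: (11/19)
  reciprocity: (11/19) -> -(19/11)
  reduce: (8/11)
  pull out 2: (2/11) = -1  (since 11 mod 8 = 3)
  pull out 2: (2/11) = -1  (since 11 mod 8 = 3)
  pull out 2: (2/11) = -1  (since 11 mod 8 = 3)
  (1/11) = 1
Product of signs = -1

-1


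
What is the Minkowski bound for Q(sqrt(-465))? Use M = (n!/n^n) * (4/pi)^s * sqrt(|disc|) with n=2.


d = -465, d mod 4 = 3, so disc(K) = 4d = -1860; |disc(K)| = 1860
Imaginary quadratic field, so n = 2, s = r2 = 1, r1 = 0
M = (n!/n^n) * (4/pi)^s * sqrt(|disc(K)|) = (2!/2^2) * (4/pi)^1 * sqrt(1860)
= 0.5 * 1.273240 * 43.127717
= 27.4560

27.4560


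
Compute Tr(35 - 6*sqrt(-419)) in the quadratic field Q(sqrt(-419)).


Tr(a + b*sqrt(d)) = (a + b*sqrt(d)) + (a - b*sqrt(d)) = 2a
= 2 * (35)
= 70

70


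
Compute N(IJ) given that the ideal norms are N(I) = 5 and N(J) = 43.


N(IJ) = N(I) * N(J)
= 5 * 43
= 215

215


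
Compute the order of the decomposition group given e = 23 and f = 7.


|D_P| = e * f
= 23 * 7
= 161

161


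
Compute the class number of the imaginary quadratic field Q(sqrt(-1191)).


K = Q(sqrt(-1191)). d mod 4 = 1, so D = disc(K) = d = -1191
h(K) equals the number of primitive reduced positive-definite forms (a, b, c) = a*x^2 + b*x*y + c*y^2 with b^2 - 4ac = D,
where reduced means |b| <= a <= c, with b >= 0 whenever |b| = a or a = c, and primitive means gcd(a, b, c) = 1.
Reduced forces 3a^2 <= |D| = 1191, so 1 <= a <= 19; b must have the parity of D, and c = (b^2 - D)/(4a) must be an integer >= a.
Enumerate a = 1..19, b in [-a, a]:
  a=1: (1, 1, 298)  [1]
  a=2: (2, -1, 149), (2, 1, 149)  [2]
  a=3: (3, 3, 100)  [1]
  a=4: (4, -3, 75), (4, 3, 75)  [2]
  a=5: (5, -3, 60), (5, 3, 60)  [2]
  a=6: (6, -3, 50), (6, 3, 50)  [2]
  a=7: none
  a=8: (8, -5, 38), (8, 5, 38)  [2]
  a=9: none
  a=10: (10, -7, 31), (10, -3, 30), (10, 3, 30), (10, 7, 31)  [4]
  a=11: none
  a=12: (12, -3, 25), (12, 3, 25)  [2]
  a=13..14: none
  a=15: (15, -3, 20), (15, 3, 20)  [2]
  a=16: (16, -5, 19), (16, 5, 19)  [2]
  a=17: (17, -13, 20), (17, 13, 20)  [2]
  a=18..19: none
Total reduced forms: 1 + 2 + 1 + 2 + 2 + 2 + 2 + 4 + 2 + 2 + 2 + 2 = 24
h = 24

24


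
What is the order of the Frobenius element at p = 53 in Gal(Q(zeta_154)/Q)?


The Frobenius at p in Gal(Q(zeta_n)/Q) = (Z/nZ)* is the class of p, so its order is ord_154(53), the smallest k >= 1 with 53^k = 1 mod 154.
n = 154 = 2 * 7 * 11, phi(154) = 60; the order divides phi(n).
Divisors of 60: 1, 2, 3, 4, 5, 6, 10, 12, 15, 20, 30, 60
Repeated squaring mod 154: 53^1 = 53, 53^2 = 37, 53^4 = 137, 53^8 = 135, 53^16 = 53, 53^32 = 37
Test divisors in increasing order:
  k=1: 53^1 = 53 mod 154
  k=2: 53^2 = 37 mod 154
  k=3: 53^3 = 37 * 53 = 113 mod 154
  k=4: 53^4 = 137 mod 154
  k=5: 53^5 = 137 * 53 = 23 mod 154
  k=6: 53^6 = 137 * 37 = 141 mod 154
  k=10: 53^10 = 135 * 37 = 67 mod 154
  k=12: 53^12 = 135 * 137 = 15 mod 154
  k=15: 53^15 = 135 * 137 * 37 * 53 = 1 mod 154  <- first divisor giving 1
Order = 15

15


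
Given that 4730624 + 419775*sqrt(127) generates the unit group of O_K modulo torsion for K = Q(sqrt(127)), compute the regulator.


epsilon = 4730624 + 419775*sqrt(127)
= 9.4612e+06
R = ln(9.4612e+06)
= 16.0627

16.0627


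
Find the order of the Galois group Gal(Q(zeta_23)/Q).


|Gal(Q(zeta_23)/Q)| = phi(23)
= 22

22


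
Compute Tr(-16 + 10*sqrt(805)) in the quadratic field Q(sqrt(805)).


Tr(a + b*sqrt(d)) = (a + b*sqrt(d)) + (a - b*sqrt(d)) = 2a
= 2 * (-16)
= -32

-32


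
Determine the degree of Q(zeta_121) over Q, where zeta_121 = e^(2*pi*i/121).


The degree equals Euler's totient phi(121).
121 = 11^2
phi(121) = 110

110


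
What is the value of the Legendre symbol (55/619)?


p = 619 is prime, so compute (55/619) with the reciprocity algorithm (Jacobi-symbol steps: pull out 2s via (2/n), flip via reciprocity, reduce):
  reciprocity: (55/619) -> -(619/55)
  reduce: (14/55)
  pull out 2: (2/55) = +1  (since 55 mod 8 = 7)
  reciprocity: (7/55) -> -(55/7)
  reduce: (6/7)
  pull out 2: (2/7) = +1  (since 7 mod 8 = 7)
  reciprocity: (3/7) -> -(7/3)
  reduce: (1/3)
  (1/3) = 1
Product of signs = -1
(55/619) = -1

-1


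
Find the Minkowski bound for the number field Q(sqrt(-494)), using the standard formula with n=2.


d = -494, d mod 4 = 2, so disc(K) = 4d = -1976; |disc(K)| = 1976
Imaginary quadratic field, so n = 2, s = r2 = 1, r1 = 0
M = (n!/n^n) * (4/pi)^s * sqrt(|disc(K)|) = (2!/2^2) * (4/pi)^1 * sqrt(1976)
= 0.5 * 1.273240 * 44.452222
= 28.2992

28.2992


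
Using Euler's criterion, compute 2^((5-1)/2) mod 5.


p = 5 is prime and the exponent is (p-1)/2 = 2, so by Euler's criterion 2^2 = (2/5) = +1 or -1 mod 5.
Compute by square-and-multiply:
  2 = 2 (binary 10)
  Repeated squaring mod 5: 2^1 = 2, 2^2 = 4
  2^2 = 4 mod 5
Result 4 = p - 1 = -1 mod 5: 2 is a quadratic non-residue mod 5. As a residue in [0, p-1] the value is 4.
2^2 mod 5 = 4

4


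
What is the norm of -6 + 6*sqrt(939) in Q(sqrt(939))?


N(a + b*sqrt(d)) = a^2 - d*b^2
= (-6)^2 - (939)*(6)^2
= 36 - 33804
= -33768

-33768


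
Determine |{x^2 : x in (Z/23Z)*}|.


For prime p, the number of non-zero quadratic residues is (p-1)/2.
= (23-1)/2
= 11

11


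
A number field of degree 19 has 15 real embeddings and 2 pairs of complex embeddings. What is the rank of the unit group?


By Dirichlet's unit theorem:
rank = r1 + r2 - 1
= 15 + 2 - 1
= 16

16


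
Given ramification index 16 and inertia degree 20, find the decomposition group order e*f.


|D_P| = e * f
= 16 * 20
= 320

320


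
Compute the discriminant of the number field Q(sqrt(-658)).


For K = Q(sqrt(d)) with d squarefree: disc(K) = d if d = 1 mod 4, and disc(K) = 4d if d = 2 or 3 mod 4.
Here d = -658, and d mod 4 = 2.
d = 2 mod 4, not 1 (O_K = Z[sqrt(d)]), so disc(K) = 4d = 4 * (-658) = -2632

-2632


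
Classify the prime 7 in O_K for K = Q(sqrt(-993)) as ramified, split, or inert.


K = Q(sqrt(-993)). Since d mod 4 = 3, disc(K) = -3972.
Check p | disc: -3972 mod 7 = 4.
p does not divide disc. Compute Legendre symbol (d/p):
1^((7-1)/2) mod 7 = 1
(d/p) = 1, so p splits: (p) = P*P' with e=1, f=1, g=2.
Therefore p is split.

split


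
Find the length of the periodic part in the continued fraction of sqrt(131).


Run the CF algorithm for sqrt(131).
a_0 = floor(sqrt(131)) = 11; set m_0=0, q_0=1.
Recurrence: m' = q*a - m,  q' = (d - m'^2)/q,  a' = floor((a_0 + m')/q').
  step 1: m=11, q=10, a=2
  step 2: m=9, q=5, a=4
  step 3: m=11, q=2, a=11
  step 4: m=11, q=5, a=4
  step 5: m=9, q=10, a=2
  step 6: m=11, q=1, a=22
a_6 = 2*a_0 = 22, so the period closes here.
sqrt(131) = [11; 2, 4, 11, 4, 2, 22]
Period length = 6

6


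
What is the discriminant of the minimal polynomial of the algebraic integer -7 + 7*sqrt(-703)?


The element -7 + 7*sqrt(-703) has minimal polynomial:
x^2 + 14*x + 34496
Discriminant = (14)^2 - 4*(34496)
= 196 - 137984
= -137788

-137788


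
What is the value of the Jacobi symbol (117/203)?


Compute (117/203) via quadratic reciprocity:
  reciprocity: (117/203) -> +(203/117)
  reduce: (86/117)
  pull out 2: (2/117) = -1  (since 117 mod 8 = 5)
  reciprocity: (43/117) -> +(117/43)
  reduce: (31/43)
  reciprocity: (31/43) -> -(43/31)
  reduce: (12/31)
  pull out 2: (2/31) = +1  (since 31 mod 8 = 7)
  pull out 2: (2/31) = +1  (since 31 mod 8 = 7)
  reciprocity: (3/31) -> -(31/3)
  reduce: (1/3)
  (1/3) = 1
Product of signs = -1

-1


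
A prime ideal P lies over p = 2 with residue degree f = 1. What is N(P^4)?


N(P^a) = p^(a*f)
= 2^(4*1)
= 2^4
= 16

16


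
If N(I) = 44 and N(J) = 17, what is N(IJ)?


N(IJ) = N(I) * N(J)
= 44 * 17
= 748

748


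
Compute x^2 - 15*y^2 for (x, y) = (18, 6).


x^2 - d*y^2
= 18^2 - 15*6^2
= 324 - 540
= -216

-216


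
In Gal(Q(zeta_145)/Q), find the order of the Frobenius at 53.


The Frobenius at p in Gal(Q(zeta_n)/Q) = (Z/nZ)* is the class of p, so its order is ord_145(53), the smallest k >= 1 with 53^k = 1 mod 145.
n = 145 = 5 * 29, phi(145) = 112; the order divides phi(n).
Divisors of 112: 1, 2, 4, 7, 8, 14, 16, 28, 56, 112
Repeated squaring mod 145: 53^1 = 53, 53^2 = 54, 53^4 = 16, 53^8 = 111, 53^16 = 141, 53^32 = 16, 53^64 = 111
Test divisors in increasing order:
  k=1: 53^1 = 53 mod 145
  k=2: 53^2 = 54 mod 145
  k=4: 53^4 = 16 mod 145
  k=7: 53^7 = 16 * 54 * 53 = 117 mod 145
  k=8: 53^8 = 111 mod 145
  k=14: 53^14 = 111 * 16 * 54 = 59 mod 145
  k=16: 53^16 = 141 mod 145
  k=28: 53^28 = 141 * 111 * 16 = 1 mod 145  <- first divisor giving 1
Order = 28

28


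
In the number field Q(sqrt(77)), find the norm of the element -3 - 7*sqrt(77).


N(a + b*sqrt(d)) = a^2 - d*b^2
= (-3)^2 - (77)*(-7)^2
= 9 - 3773
= -3764

-3764


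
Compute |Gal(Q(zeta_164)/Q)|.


|Gal(Q(zeta_164)/Q)| = phi(164)
= 80

80


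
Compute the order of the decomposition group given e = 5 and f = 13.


|D_P| = e * f
= 5 * 13
= 65

65


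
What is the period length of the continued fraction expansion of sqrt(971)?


Run the CF algorithm for sqrt(971).
a_0 = floor(sqrt(971)) = 31; set m_0=0, q_0=1.
Recurrence: m' = q*a - m,  q' = (d - m'^2)/q,  a' = floor((a_0 + m')/q').
  step 1: m=31, q=10, a=6
  step 2: m=29, q=13, a=4
  step 3: m=23, q=34, a=1
  step 4: m=11, q=25, a=1
  step 5: m=14, q=31, a=1
  step 6: m=17, q=22, a=2
  step 7: m=27, q=11, a=5
  step 8: m=28, q=17, a=3
  step 9: m=23, q=26, a=2
  step 10: m=29, q=5, a=12
  step 11: m=31, q=2, a=31
  step 12: m=31, q=5, a=12
  step 13: m=29, q=26, a=2
  step 14: m=23, q=17, a=3
  step 15: m=28, q=11, a=5
  step 16: m=27, q=22, a=2
  step 17: m=17, q=31, a=1
  step 18: m=14, q=25, a=1
  step 19: m=11, q=34, a=1
  step 20: m=23, q=13, a=4
  step 21: m=29, q=10, a=6
  step 22: m=31, q=1, a=62
a_22 = 2*a_0 = 62, so the period closes here.
sqrt(971) = [31; 6, 4, 1, 1, 1, 2, 5, 3, 2, 12, 31, 12, 2, 3, 5, 2, 1, 1, 1, 4, 6, 62]
Period length = 22

22


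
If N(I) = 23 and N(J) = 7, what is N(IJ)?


N(IJ) = N(I) * N(J)
= 23 * 7
= 161

161


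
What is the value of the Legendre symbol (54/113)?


p = 113 is prime, so compute (54/113) with the reciprocity algorithm (Jacobi-symbol steps: pull out 2s via (2/n), flip via reciprocity, reduce):
  pull out 2: (2/113) = +1  (since 113 mod 8 = 1)
  reciprocity: (27/113) -> +(113/27)
  reduce: (5/27)
  reciprocity: (5/27) -> +(27/5)
  reduce: (2/5)
  pull out 2: (2/5) = -1  (since 5 mod 8 = 5)
  (1/5) = 1
Product of signs = -1
(54/113) = -1

-1


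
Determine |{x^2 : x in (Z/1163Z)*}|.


For prime p, the number of non-zero quadratic residues is (p-1)/2.
= (1163-1)/2
= 581

581


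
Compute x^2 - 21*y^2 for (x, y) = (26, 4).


x^2 - d*y^2
= 26^2 - 21*4^2
= 676 - 336
= 340

340


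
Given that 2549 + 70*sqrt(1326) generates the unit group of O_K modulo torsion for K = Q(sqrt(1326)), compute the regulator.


epsilon = 2549 + 70*sqrt(1326)
= 5097.9998
R = ln(5097.9998)
= 8.5366

8.5366


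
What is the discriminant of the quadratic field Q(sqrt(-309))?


For K = Q(sqrt(d)) with d squarefree: disc(K) = d if d = 1 mod 4, and disc(K) = 4d if d = 2 or 3 mod 4.
Here d = -309, and d mod 4 = 3.
d = 3 mod 4, not 1 (O_K = Z[sqrt(d)]), so disc(K) = 4d = 4 * (-309) = -1236

-1236


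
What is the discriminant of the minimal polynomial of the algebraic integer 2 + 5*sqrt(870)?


The element 2 + 5*sqrt(870) has minimal polynomial:
x^2 - 4*x - 21746
Discriminant = (-4)^2 - 4*(-21746)
= 16 + 86984
= 87000

87000


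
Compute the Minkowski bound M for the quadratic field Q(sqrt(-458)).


d = -458, d mod 4 = 2, so disc(K) = 4d = -1832; |disc(K)| = 1832
Imaginary quadratic field, so n = 2, s = r2 = 1, r1 = 0
M = (n!/n^n) * (4/pi)^s * sqrt(|disc(K)|) = (2!/2^2) * (4/pi)^1 * sqrt(1832)
= 0.5 * 1.273240 * 42.801869
= 27.2485

27.2485


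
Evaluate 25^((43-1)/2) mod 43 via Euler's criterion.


p = 43 is prime and the exponent is (p-1)/2 = 21, so by Euler's criterion 25^21 = (25/43) = +1 or -1 mod 43.
Compute by square-and-multiply:
  21 = 16 + 4 + 1 (binary 10101)
  Repeated squaring mod 43: 25^1 = 25, 25^2 = 23, 25^4 = 13, 25^8 = 40, 25^16 = 9
  25^21 = 25^16 * 25^4 * 25^1 = 9 * 13 * 25 mod 43
    9 * 13 = 117 = 31 mod 43
    31 * 25 = 775 = 1 mod 43
  25^21 = 1 mod 43
Result 1: 25 is a quadratic residue mod 43.
25^21 mod 43 = 1

1


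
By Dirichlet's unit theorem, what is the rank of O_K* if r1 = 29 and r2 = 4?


By Dirichlet's unit theorem:
rank = r1 + r2 - 1
= 29 + 4 - 1
= 32

32


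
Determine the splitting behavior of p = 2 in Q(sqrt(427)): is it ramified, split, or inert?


K = Q(sqrt(427)). Since d mod 4 = 3, disc(K) = 1708.
Check p | disc: 1708 mod 2 = 0.
p divides disc, so p ramifies: (p) = P^2 with e=2, f=1, g=1.
Therefore p is ramified.

ramified


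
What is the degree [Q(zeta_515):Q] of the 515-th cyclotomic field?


The degree equals Euler's totient phi(515).
515 = 5 * 103
phi(515) = 408

408


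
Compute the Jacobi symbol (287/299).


Compute (287/299) via quadratic reciprocity:
  reciprocity: (287/299) -> -(299/287)
  reduce: (12/287)
  pull out 2: (2/287) = +1  (since 287 mod 8 = 7)
  pull out 2: (2/287) = +1  (since 287 mod 8 = 7)
  reciprocity: (3/287) -> -(287/3)
  reduce: (2/3)
  pull out 2: (2/3) = -1  (since 3 mod 8 = 3)
  (1/3) = 1
Product of signs = -1

-1


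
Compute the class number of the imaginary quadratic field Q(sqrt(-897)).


K = Q(sqrt(-897)). d mod 4 = 3, so D = disc(K) = 4d = -3588
h(K) equals the number of primitive reduced positive-definite forms (a, b, c) = a*x^2 + b*x*y + c*y^2 with b^2 - 4ac = D,
where reduced means |b| <= a <= c, with b >= 0 whenever |b| = a or a = c, and primitive means gcd(a, b, c) = 1.
Reduced forces 3a^2 <= |D| = 3588, so 1 <= a <= 34; b must have the parity of D, and c = (b^2 - D)/(4a) must be an integer >= a.
Enumerate a = 1..34, b in [-a, a]:
  a=1: (1, 0, 897)  [1]
  a=2: (2, 2, 449)  [1]
  a=3: (3, 0, 299)  [1]
  a=4..5: none
  a=6: (6, 6, 151)  [1]
  a=7..10: none
  a=11: (11, -8, 83), (11, 8, 83)  [2]
  a=12: none
  a=13: (13, 0, 69)  [1]
  a=14..16: none
  a=17: (17, -4, 53), (17, 4, 53)  [2]
  a=18..21: none
  a=22: (22, -14, 43), (22, 14, 43)  [2]
  a=23: (23, 0, 39)  [1]
  a=24..25: none
  a=26: (26, 26, 41)  [1]
  a=27..30: none
  a=31: (31, 16, 31)  [1]
  a=32: none
  a=33: (33, -30, 34), (33, 30, 34)  [2]
  a=34: none
Total reduced forms: 1 + 1 + 1 + 1 + 2 + 1 + 2 + 2 + 1 + 1 + 1 + 2 = 16
h = 16

16


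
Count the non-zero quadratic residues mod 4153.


For prime p, the number of non-zero quadratic residues is (p-1)/2.
= (4153-1)/2
= 2076

2076


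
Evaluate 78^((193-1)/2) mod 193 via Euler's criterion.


p = 193 is prime and the exponent is (p-1)/2 = 96, so by Euler's criterion 78^96 = (78/193) = +1 or -1 mod 193.
Compute by square-and-multiply:
  96 = 64 + 32 (binary 1100000)
  Repeated squaring mod 193: 78^1 = 78, 78^2 = 101, 78^4 = 165, 78^8 = 12, 78^16 = 144, 78^32 = 85, 78^64 = 84
  78^96 = 78^64 * 78^32 = 84 * 85 mod 193
    84 * 85 = 7140 = 192 mod 193
  78^96 = 192 mod 193
Result 192 = p - 1 = -1 mod 193: 78 is a quadratic non-residue mod 193. As a residue in [0, p-1] the value is 192.
78^96 mod 193 = 192

192


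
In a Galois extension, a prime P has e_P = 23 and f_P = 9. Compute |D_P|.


|D_P| = e * f
= 23 * 9
= 207

207


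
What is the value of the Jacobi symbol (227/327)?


Compute (227/327) via quadratic reciprocity:
  reciprocity: (227/327) -> -(327/227)
  reduce: (100/227)
  pull out 2: (2/227) = -1  (since 227 mod 8 = 3)
  pull out 2: (2/227) = -1  (since 227 mod 8 = 3)
  reciprocity: (25/227) -> +(227/25)
  reduce: (2/25)
  pull out 2: (2/25) = +1  (since 25 mod 8 = 1)
  (1/25) = 1
Product of signs = -1

-1


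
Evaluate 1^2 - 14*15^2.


x^2 - d*y^2
= 1^2 - 14*15^2
= 1 - 3150
= -3149

-3149


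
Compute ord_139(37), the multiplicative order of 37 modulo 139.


We want ord_139(37), the smallest k >= 1 with 37^k = 1 mod 139.
n = 139 = 139, phi(139) = 138; the order divides phi(n).
Divisors of 138: 1, 2, 3, 6, 23, 46, 69, 138
Repeated squaring mod 139: 37^1 = 37, 37^2 = 118, 37^4 = 24, 37^8 = 20, 37^16 = 122, 37^32 = 11, 37^64 = 121, 37^128 = 46
Test divisors in increasing order:
  k=1: 37^1 = 37 mod 139
  k=2: 37^2 = 118 mod 139
  k=3: 37^3 = 118 * 37 = 57 mod 139
  k=6: 37^6 = 24 * 118 = 52 mod 139
  k=23: 37^23 = 122 * 24 * 118 * 37 = 96 mod 139
  k=46: 37^46 = 11 * 20 * 24 * 118 = 42 mod 139
  k=69: 37^69 = 121 * 24 * 37 = 1 mod 139  <- first divisor giving 1
Order = 69

69


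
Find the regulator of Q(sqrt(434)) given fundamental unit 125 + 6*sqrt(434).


epsilon = 125 + 6*sqrt(434)
= 249.9960
R = ln(249.9960)
= 5.5214

5.5214


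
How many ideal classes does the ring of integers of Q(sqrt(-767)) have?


K = Q(sqrt(-767)). d mod 4 = 1, so D = disc(K) = d = -767
h(K) equals the number of primitive reduced positive-definite forms (a, b, c) = a*x^2 + b*x*y + c*y^2 with b^2 - 4ac = D,
where reduced means |b| <= a <= c, with b >= 0 whenever |b| = a or a = c, and primitive means gcd(a, b, c) = 1.
Reduced forces 3a^2 <= |D| = 767, so 1 <= a <= 15; b must have the parity of D, and c = (b^2 - D)/(4a) must be an integer >= a.
Enumerate a = 1..15, b in [-a, a]:
  a=1: (1, 1, 192)  [1]
  a=2: (2, -1, 96), (2, 1, 96)  [2]
  a=3: (3, -1, 64), (3, 1, 64)  [2]
  a=4: (4, -1, 48), (4, 1, 48)  [2]
  a=5: none
  a=6: (6, -5, 33), (6, -1, 32), (6, 1, 32), (6, 5, 33)  [4]
  a=7: none
  a=8: (8, -1, 24), (8, 1, 24)  [2]
  a=9: (9, -5, 22), (9, 5, 22)  [2]
  a=10: none
  a=11: (11, -5, 18), (11, 5, 18)  [2]
  a=12: (12, -7, 17), (12, -1, 16), (12, 1, 16), (12, 7, 17)  [4]
  a=13: (13, 13, 18)  [1]
  a=14..15: none
Total reduced forms: 1 + 2 + 2 + 2 + 4 + 2 + 2 + 2 + 4 + 1 = 22
h = 22

22


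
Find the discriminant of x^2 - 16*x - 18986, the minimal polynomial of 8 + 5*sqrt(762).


The element 8 + 5*sqrt(762) has minimal polynomial:
x^2 - 16*x - 18986
Discriminant = (-16)^2 - 4*(-18986)
= 256 + 75944
= 76200

76200


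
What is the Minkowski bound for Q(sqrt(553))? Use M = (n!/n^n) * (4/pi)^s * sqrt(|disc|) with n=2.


d = 553, d mod 4 = 1, so disc(K) = d = 553; |disc(K)| = 553
Real quadratic field, so n = 2, s = r2 = 0, r1 = 2
M = (n!/n^n) * (4/pi)^s * sqrt(|disc(K)|) = (2!/2^2) * (4/pi)^0 * sqrt(553)
= 0.5 * 1.000000 * 23.515952
= 11.7580

11.7580


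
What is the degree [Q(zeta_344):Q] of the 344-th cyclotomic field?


The degree equals Euler's totient phi(344).
344 = 2^3 * 43
phi(344) = 168

168


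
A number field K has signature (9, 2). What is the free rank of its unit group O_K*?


By Dirichlet's unit theorem:
rank = r1 + r2 - 1
= 9 + 2 - 1
= 10

10


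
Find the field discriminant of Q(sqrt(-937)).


For K = Q(sqrt(d)) with d squarefree: disc(K) = d if d = 1 mod 4, and disc(K) = 4d if d = 2 or 3 mod 4.
Here d = -937, and d mod 4 = 3.
d = 3 mod 4, not 1 (O_K = Z[sqrt(d)]), so disc(K) = 4d = 4 * (-937) = -3748

-3748
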